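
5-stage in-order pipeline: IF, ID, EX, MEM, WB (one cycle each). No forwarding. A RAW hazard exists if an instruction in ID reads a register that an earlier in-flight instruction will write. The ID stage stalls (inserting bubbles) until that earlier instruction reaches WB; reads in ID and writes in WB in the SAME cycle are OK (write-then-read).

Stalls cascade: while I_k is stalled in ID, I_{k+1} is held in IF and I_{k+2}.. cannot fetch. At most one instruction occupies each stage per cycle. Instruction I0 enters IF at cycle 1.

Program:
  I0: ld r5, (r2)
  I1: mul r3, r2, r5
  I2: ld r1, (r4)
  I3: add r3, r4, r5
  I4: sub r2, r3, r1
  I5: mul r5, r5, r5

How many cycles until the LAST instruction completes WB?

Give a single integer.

I0 ld r5 <- r2: IF@1 ID@2 stall=0 (-) EX@3 MEM@4 WB@5
I1 mul r3 <- r2,r5: IF@2 ID@3 stall=2 (RAW on I0.r5 (WB@5)) EX@6 MEM@7 WB@8
I2 ld r1 <- r4: IF@3 ID@6 stall=0 (-) EX@7 MEM@8 WB@9
I3 add r3 <- r4,r5: IF@6 ID@7 stall=0 (-) EX@8 MEM@9 WB@10
I4 sub r2 <- r3,r1: IF@7 ID@8 stall=2 (RAW on I3.r3 (WB@10)) EX@11 MEM@12 WB@13
I5 mul r5 <- r5,r5: IF@8 ID@11 stall=0 (-) EX@12 MEM@13 WB@14

Answer: 14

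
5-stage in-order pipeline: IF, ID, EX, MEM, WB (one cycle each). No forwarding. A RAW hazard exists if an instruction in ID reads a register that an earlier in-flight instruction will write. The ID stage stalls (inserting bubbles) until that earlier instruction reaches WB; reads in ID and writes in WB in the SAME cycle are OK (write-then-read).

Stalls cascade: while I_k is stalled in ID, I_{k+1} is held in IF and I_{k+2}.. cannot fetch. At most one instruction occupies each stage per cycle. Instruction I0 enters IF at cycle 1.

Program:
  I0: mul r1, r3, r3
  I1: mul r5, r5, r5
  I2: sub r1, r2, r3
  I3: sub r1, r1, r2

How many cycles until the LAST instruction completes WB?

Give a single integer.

I0 mul r1 <- r3,r3: IF@1 ID@2 stall=0 (-) EX@3 MEM@4 WB@5
I1 mul r5 <- r5,r5: IF@2 ID@3 stall=0 (-) EX@4 MEM@5 WB@6
I2 sub r1 <- r2,r3: IF@3 ID@4 stall=0 (-) EX@5 MEM@6 WB@7
I3 sub r1 <- r1,r2: IF@4 ID@5 stall=2 (RAW on I2.r1 (WB@7)) EX@8 MEM@9 WB@10

Answer: 10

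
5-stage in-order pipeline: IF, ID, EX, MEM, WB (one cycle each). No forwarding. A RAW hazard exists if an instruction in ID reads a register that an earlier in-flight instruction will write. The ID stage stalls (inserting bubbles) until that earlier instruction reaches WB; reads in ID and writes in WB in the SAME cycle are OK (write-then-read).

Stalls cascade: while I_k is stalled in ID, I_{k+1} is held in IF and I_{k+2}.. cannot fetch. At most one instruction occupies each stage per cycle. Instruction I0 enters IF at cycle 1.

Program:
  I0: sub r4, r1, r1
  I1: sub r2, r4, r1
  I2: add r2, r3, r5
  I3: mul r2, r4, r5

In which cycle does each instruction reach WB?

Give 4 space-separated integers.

I0 sub r4 <- r1,r1: IF@1 ID@2 stall=0 (-) EX@3 MEM@4 WB@5
I1 sub r2 <- r4,r1: IF@2 ID@3 stall=2 (RAW on I0.r4 (WB@5)) EX@6 MEM@7 WB@8
I2 add r2 <- r3,r5: IF@3 ID@6 stall=0 (-) EX@7 MEM@8 WB@9
I3 mul r2 <- r4,r5: IF@6 ID@7 stall=0 (-) EX@8 MEM@9 WB@10

Answer: 5 8 9 10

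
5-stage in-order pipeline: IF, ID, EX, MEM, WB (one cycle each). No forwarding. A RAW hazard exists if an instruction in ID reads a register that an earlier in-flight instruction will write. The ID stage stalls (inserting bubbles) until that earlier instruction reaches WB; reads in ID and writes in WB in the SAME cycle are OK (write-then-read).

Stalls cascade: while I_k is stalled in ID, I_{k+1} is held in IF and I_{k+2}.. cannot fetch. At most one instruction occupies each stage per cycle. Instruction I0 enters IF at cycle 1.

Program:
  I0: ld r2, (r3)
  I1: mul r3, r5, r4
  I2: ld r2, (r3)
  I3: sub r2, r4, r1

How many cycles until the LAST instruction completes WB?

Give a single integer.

I0 ld r2 <- r3: IF@1 ID@2 stall=0 (-) EX@3 MEM@4 WB@5
I1 mul r3 <- r5,r4: IF@2 ID@3 stall=0 (-) EX@4 MEM@5 WB@6
I2 ld r2 <- r3: IF@3 ID@4 stall=2 (RAW on I1.r3 (WB@6)) EX@7 MEM@8 WB@9
I3 sub r2 <- r4,r1: IF@4 ID@7 stall=0 (-) EX@8 MEM@9 WB@10

Answer: 10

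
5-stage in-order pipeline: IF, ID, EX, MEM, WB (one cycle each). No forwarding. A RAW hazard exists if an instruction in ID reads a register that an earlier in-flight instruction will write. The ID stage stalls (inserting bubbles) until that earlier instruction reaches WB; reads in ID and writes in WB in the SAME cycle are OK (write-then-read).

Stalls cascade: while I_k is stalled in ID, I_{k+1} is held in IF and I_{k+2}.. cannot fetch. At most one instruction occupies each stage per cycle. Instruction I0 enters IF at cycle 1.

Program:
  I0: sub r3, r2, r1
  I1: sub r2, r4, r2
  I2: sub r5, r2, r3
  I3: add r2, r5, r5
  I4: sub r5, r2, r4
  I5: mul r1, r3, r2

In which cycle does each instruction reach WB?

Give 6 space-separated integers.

I0 sub r3 <- r2,r1: IF@1 ID@2 stall=0 (-) EX@3 MEM@4 WB@5
I1 sub r2 <- r4,r2: IF@2 ID@3 stall=0 (-) EX@4 MEM@5 WB@6
I2 sub r5 <- r2,r3: IF@3 ID@4 stall=2 (RAW on I1.r2 (WB@6)) EX@7 MEM@8 WB@9
I3 add r2 <- r5,r5: IF@4 ID@7 stall=2 (RAW on I2.r5 (WB@9)) EX@10 MEM@11 WB@12
I4 sub r5 <- r2,r4: IF@7 ID@10 stall=2 (RAW on I3.r2 (WB@12)) EX@13 MEM@14 WB@15
I5 mul r1 <- r3,r2: IF@10 ID@13 stall=0 (-) EX@14 MEM@15 WB@16

Answer: 5 6 9 12 15 16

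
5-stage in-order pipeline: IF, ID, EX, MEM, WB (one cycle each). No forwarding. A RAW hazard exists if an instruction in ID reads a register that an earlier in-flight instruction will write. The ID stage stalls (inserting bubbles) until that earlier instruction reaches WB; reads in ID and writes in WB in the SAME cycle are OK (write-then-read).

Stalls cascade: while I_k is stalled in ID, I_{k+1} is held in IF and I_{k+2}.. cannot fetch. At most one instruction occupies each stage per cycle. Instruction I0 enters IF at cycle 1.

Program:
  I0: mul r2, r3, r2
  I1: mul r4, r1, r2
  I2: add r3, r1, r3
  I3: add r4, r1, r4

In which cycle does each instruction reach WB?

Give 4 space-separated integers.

I0 mul r2 <- r3,r2: IF@1 ID@2 stall=0 (-) EX@3 MEM@4 WB@5
I1 mul r4 <- r1,r2: IF@2 ID@3 stall=2 (RAW on I0.r2 (WB@5)) EX@6 MEM@7 WB@8
I2 add r3 <- r1,r3: IF@3 ID@6 stall=0 (-) EX@7 MEM@8 WB@9
I3 add r4 <- r1,r4: IF@6 ID@7 stall=1 (RAW on I1.r4 (WB@8)) EX@9 MEM@10 WB@11

Answer: 5 8 9 11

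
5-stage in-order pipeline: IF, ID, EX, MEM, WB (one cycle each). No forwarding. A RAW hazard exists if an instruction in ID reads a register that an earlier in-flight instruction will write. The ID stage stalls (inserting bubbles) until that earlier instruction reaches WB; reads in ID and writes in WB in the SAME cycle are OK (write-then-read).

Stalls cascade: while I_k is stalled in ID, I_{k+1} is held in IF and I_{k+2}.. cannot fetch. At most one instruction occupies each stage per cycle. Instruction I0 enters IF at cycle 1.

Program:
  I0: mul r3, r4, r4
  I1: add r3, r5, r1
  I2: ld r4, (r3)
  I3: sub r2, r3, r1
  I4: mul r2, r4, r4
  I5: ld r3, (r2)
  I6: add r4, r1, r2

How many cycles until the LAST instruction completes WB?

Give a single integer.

Answer: 16

Derivation:
I0 mul r3 <- r4,r4: IF@1 ID@2 stall=0 (-) EX@3 MEM@4 WB@5
I1 add r3 <- r5,r1: IF@2 ID@3 stall=0 (-) EX@4 MEM@5 WB@6
I2 ld r4 <- r3: IF@3 ID@4 stall=2 (RAW on I1.r3 (WB@6)) EX@7 MEM@8 WB@9
I3 sub r2 <- r3,r1: IF@4 ID@7 stall=0 (-) EX@8 MEM@9 WB@10
I4 mul r2 <- r4,r4: IF@7 ID@8 stall=1 (RAW on I2.r4 (WB@9)) EX@10 MEM@11 WB@12
I5 ld r3 <- r2: IF@8 ID@10 stall=2 (RAW on I4.r2 (WB@12)) EX@13 MEM@14 WB@15
I6 add r4 <- r1,r2: IF@10 ID@13 stall=0 (-) EX@14 MEM@15 WB@16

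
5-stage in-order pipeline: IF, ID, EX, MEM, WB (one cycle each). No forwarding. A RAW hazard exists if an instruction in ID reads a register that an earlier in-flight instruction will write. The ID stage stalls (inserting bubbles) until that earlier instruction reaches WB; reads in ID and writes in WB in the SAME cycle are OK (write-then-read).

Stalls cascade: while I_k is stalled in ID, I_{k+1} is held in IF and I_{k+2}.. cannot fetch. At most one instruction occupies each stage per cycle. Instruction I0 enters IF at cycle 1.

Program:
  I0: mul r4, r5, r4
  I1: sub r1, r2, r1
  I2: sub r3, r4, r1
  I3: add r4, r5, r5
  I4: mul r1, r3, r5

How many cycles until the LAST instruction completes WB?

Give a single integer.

I0 mul r4 <- r5,r4: IF@1 ID@2 stall=0 (-) EX@3 MEM@4 WB@5
I1 sub r1 <- r2,r1: IF@2 ID@3 stall=0 (-) EX@4 MEM@5 WB@6
I2 sub r3 <- r4,r1: IF@3 ID@4 stall=2 (RAW on I1.r1 (WB@6)) EX@7 MEM@8 WB@9
I3 add r4 <- r5,r5: IF@4 ID@7 stall=0 (-) EX@8 MEM@9 WB@10
I4 mul r1 <- r3,r5: IF@7 ID@8 stall=1 (RAW on I2.r3 (WB@9)) EX@10 MEM@11 WB@12

Answer: 12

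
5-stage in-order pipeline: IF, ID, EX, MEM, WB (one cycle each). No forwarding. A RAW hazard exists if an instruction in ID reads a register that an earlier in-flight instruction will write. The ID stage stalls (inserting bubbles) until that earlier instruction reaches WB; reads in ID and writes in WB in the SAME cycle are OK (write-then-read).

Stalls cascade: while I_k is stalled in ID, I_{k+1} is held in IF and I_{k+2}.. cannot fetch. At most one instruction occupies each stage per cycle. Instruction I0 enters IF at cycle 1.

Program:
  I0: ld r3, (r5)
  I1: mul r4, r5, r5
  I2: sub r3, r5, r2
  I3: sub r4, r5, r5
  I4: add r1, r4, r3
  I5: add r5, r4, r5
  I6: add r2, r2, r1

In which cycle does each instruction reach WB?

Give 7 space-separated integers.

I0 ld r3 <- r5: IF@1 ID@2 stall=0 (-) EX@3 MEM@4 WB@5
I1 mul r4 <- r5,r5: IF@2 ID@3 stall=0 (-) EX@4 MEM@5 WB@6
I2 sub r3 <- r5,r2: IF@3 ID@4 stall=0 (-) EX@5 MEM@6 WB@7
I3 sub r4 <- r5,r5: IF@4 ID@5 stall=0 (-) EX@6 MEM@7 WB@8
I4 add r1 <- r4,r3: IF@5 ID@6 stall=2 (RAW on I3.r4 (WB@8)) EX@9 MEM@10 WB@11
I5 add r5 <- r4,r5: IF@6 ID@9 stall=0 (-) EX@10 MEM@11 WB@12
I6 add r2 <- r2,r1: IF@9 ID@10 stall=1 (RAW on I4.r1 (WB@11)) EX@12 MEM@13 WB@14

Answer: 5 6 7 8 11 12 14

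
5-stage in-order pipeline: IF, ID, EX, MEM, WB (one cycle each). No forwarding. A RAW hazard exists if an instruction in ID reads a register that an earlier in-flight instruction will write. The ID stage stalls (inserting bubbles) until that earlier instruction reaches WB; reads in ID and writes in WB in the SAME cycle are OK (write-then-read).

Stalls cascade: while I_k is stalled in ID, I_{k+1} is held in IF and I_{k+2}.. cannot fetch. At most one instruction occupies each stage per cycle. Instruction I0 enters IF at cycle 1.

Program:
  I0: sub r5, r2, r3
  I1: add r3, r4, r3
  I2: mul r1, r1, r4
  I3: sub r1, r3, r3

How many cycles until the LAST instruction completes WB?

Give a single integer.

Answer: 9

Derivation:
I0 sub r5 <- r2,r3: IF@1 ID@2 stall=0 (-) EX@3 MEM@4 WB@5
I1 add r3 <- r4,r3: IF@2 ID@3 stall=0 (-) EX@4 MEM@5 WB@6
I2 mul r1 <- r1,r4: IF@3 ID@4 stall=0 (-) EX@5 MEM@6 WB@7
I3 sub r1 <- r3,r3: IF@4 ID@5 stall=1 (RAW on I1.r3 (WB@6)) EX@7 MEM@8 WB@9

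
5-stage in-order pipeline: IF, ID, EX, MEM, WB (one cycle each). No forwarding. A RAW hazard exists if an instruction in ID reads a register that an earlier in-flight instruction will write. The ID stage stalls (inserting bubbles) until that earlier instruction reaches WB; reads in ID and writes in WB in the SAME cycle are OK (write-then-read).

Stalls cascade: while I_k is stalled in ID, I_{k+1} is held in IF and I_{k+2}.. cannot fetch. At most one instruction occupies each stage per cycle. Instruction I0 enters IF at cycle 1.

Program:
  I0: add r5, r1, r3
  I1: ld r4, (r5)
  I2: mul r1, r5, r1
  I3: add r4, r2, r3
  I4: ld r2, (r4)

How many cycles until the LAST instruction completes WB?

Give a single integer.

Answer: 13

Derivation:
I0 add r5 <- r1,r3: IF@1 ID@2 stall=0 (-) EX@3 MEM@4 WB@5
I1 ld r4 <- r5: IF@2 ID@3 stall=2 (RAW on I0.r5 (WB@5)) EX@6 MEM@7 WB@8
I2 mul r1 <- r5,r1: IF@3 ID@6 stall=0 (-) EX@7 MEM@8 WB@9
I3 add r4 <- r2,r3: IF@6 ID@7 stall=0 (-) EX@8 MEM@9 WB@10
I4 ld r2 <- r4: IF@7 ID@8 stall=2 (RAW on I3.r4 (WB@10)) EX@11 MEM@12 WB@13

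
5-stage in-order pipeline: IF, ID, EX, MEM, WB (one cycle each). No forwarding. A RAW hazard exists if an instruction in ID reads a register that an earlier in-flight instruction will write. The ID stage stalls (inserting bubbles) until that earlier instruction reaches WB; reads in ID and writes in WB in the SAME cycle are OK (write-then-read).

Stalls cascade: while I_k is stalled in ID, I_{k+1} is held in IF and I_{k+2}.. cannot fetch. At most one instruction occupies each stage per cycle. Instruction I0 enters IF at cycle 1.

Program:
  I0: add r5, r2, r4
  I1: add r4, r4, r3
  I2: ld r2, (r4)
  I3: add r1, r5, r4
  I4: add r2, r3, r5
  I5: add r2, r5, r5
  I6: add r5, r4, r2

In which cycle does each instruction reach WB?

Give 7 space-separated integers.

Answer: 5 6 9 10 11 12 15

Derivation:
I0 add r5 <- r2,r4: IF@1 ID@2 stall=0 (-) EX@3 MEM@4 WB@5
I1 add r4 <- r4,r3: IF@2 ID@3 stall=0 (-) EX@4 MEM@5 WB@6
I2 ld r2 <- r4: IF@3 ID@4 stall=2 (RAW on I1.r4 (WB@6)) EX@7 MEM@8 WB@9
I3 add r1 <- r5,r4: IF@4 ID@7 stall=0 (-) EX@8 MEM@9 WB@10
I4 add r2 <- r3,r5: IF@7 ID@8 stall=0 (-) EX@9 MEM@10 WB@11
I5 add r2 <- r5,r5: IF@8 ID@9 stall=0 (-) EX@10 MEM@11 WB@12
I6 add r5 <- r4,r2: IF@9 ID@10 stall=2 (RAW on I5.r2 (WB@12)) EX@13 MEM@14 WB@15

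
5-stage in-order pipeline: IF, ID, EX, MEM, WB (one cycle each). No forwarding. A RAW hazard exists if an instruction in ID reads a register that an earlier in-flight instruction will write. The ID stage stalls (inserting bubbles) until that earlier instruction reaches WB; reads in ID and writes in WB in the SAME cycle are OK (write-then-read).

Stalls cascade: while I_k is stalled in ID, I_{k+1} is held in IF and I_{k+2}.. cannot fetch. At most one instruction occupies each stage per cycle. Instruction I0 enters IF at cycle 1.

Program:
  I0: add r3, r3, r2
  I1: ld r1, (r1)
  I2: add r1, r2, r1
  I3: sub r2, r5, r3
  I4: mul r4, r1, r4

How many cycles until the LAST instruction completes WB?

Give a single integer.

I0 add r3 <- r3,r2: IF@1 ID@2 stall=0 (-) EX@3 MEM@4 WB@5
I1 ld r1 <- r1: IF@2 ID@3 stall=0 (-) EX@4 MEM@5 WB@6
I2 add r1 <- r2,r1: IF@3 ID@4 stall=2 (RAW on I1.r1 (WB@6)) EX@7 MEM@8 WB@9
I3 sub r2 <- r5,r3: IF@4 ID@7 stall=0 (-) EX@8 MEM@9 WB@10
I4 mul r4 <- r1,r4: IF@7 ID@8 stall=1 (RAW on I2.r1 (WB@9)) EX@10 MEM@11 WB@12

Answer: 12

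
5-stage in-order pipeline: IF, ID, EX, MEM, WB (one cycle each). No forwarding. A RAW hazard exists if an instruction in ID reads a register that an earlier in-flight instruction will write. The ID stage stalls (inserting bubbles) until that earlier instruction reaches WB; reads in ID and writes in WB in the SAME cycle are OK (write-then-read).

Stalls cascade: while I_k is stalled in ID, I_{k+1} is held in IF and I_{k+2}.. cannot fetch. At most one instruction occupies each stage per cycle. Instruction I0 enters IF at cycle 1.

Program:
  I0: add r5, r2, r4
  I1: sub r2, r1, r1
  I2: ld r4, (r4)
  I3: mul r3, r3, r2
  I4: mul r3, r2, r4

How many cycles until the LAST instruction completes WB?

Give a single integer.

Answer: 10

Derivation:
I0 add r5 <- r2,r4: IF@1 ID@2 stall=0 (-) EX@3 MEM@4 WB@5
I1 sub r2 <- r1,r1: IF@2 ID@3 stall=0 (-) EX@4 MEM@5 WB@6
I2 ld r4 <- r4: IF@3 ID@4 stall=0 (-) EX@5 MEM@6 WB@7
I3 mul r3 <- r3,r2: IF@4 ID@5 stall=1 (RAW on I1.r2 (WB@6)) EX@7 MEM@8 WB@9
I4 mul r3 <- r2,r4: IF@5 ID@7 stall=0 (-) EX@8 MEM@9 WB@10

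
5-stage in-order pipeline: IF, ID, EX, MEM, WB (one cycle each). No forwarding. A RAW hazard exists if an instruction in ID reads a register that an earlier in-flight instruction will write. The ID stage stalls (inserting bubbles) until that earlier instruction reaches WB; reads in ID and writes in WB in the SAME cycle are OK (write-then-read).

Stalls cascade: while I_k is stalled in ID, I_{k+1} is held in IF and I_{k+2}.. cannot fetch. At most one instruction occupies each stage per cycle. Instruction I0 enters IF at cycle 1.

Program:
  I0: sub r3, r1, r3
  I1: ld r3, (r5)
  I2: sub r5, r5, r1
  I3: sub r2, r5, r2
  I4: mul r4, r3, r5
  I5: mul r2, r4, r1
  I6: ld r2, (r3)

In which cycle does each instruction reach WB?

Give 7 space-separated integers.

Answer: 5 6 7 10 11 14 15

Derivation:
I0 sub r3 <- r1,r3: IF@1 ID@2 stall=0 (-) EX@3 MEM@4 WB@5
I1 ld r3 <- r5: IF@2 ID@3 stall=0 (-) EX@4 MEM@5 WB@6
I2 sub r5 <- r5,r1: IF@3 ID@4 stall=0 (-) EX@5 MEM@6 WB@7
I3 sub r2 <- r5,r2: IF@4 ID@5 stall=2 (RAW on I2.r5 (WB@7)) EX@8 MEM@9 WB@10
I4 mul r4 <- r3,r5: IF@5 ID@8 stall=0 (-) EX@9 MEM@10 WB@11
I5 mul r2 <- r4,r1: IF@8 ID@9 stall=2 (RAW on I4.r4 (WB@11)) EX@12 MEM@13 WB@14
I6 ld r2 <- r3: IF@9 ID@12 stall=0 (-) EX@13 MEM@14 WB@15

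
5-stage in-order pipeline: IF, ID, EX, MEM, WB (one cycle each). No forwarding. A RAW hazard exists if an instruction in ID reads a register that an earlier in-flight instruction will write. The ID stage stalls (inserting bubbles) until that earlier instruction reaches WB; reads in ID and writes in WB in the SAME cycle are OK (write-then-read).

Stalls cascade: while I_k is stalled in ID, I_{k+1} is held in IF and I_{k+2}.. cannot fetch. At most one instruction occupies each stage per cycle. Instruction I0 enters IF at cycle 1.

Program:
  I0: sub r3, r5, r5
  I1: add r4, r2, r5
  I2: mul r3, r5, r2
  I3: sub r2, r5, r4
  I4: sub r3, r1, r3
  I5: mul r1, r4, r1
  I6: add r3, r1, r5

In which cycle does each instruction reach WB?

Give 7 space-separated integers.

Answer: 5 6 7 9 10 11 14

Derivation:
I0 sub r3 <- r5,r5: IF@1 ID@2 stall=0 (-) EX@3 MEM@4 WB@5
I1 add r4 <- r2,r5: IF@2 ID@3 stall=0 (-) EX@4 MEM@5 WB@6
I2 mul r3 <- r5,r2: IF@3 ID@4 stall=0 (-) EX@5 MEM@6 WB@7
I3 sub r2 <- r5,r4: IF@4 ID@5 stall=1 (RAW on I1.r4 (WB@6)) EX@7 MEM@8 WB@9
I4 sub r3 <- r1,r3: IF@5 ID@7 stall=0 (-) EX@8 MEM@9 WB@10
I5 mul r1 <- r4,r1: IF@7 ID@8 stall=0 (-) EX@9 MEM@10 WB@11
I6 add r3 <- r1,r5: IF@8 ID@9 stall=2 (RAW on I5.r1 (WB@11)) EX@12 MEM@13 WB@14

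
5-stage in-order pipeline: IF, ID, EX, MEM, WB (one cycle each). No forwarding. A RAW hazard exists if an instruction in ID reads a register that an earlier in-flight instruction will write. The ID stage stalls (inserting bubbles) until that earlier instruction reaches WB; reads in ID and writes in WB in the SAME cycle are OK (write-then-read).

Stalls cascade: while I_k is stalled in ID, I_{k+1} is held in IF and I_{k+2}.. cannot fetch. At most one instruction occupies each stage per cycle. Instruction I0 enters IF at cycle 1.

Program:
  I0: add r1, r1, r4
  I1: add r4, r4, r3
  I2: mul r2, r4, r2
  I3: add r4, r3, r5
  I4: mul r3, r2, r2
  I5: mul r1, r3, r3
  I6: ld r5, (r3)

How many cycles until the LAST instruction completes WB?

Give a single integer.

I0 add r1 <- r1,r4: IF@1 ID@2 stall=0 (-) EX@3 MEM@4 WB@5
I1 add r4 <- r4,r3: IF@2 ID@3 stall=0 (-) EX@4 MEM@5 WB@6
I2 mul r2 <- r4,r2: IF@3 ID@4 stall=2 (RAW on I1.r4 (WB@6)) EX@7 MEM@8 WB@9
I3 add r4 <- r3,r5: IF@4 ID@7 stall=0 (-) EX@8 MEM@9 WB@10
I4 mul r3 <- r2,r2: IF@7 ID@8 stall=1 (RAW on I2.r2 (WB@9)) EX@10 MEM@11 WB@12
I5 mul r1 <- r3,r3: IF@8 ID@10 stall=2 (RAW on I4.r3 (WB@12)) EX@13 MEM@14 WB@15
I6 ld r5 <- r3: IF@10 ID@13 stall=0 (-) EX@14 MEM@15 WB@16

Answer: 16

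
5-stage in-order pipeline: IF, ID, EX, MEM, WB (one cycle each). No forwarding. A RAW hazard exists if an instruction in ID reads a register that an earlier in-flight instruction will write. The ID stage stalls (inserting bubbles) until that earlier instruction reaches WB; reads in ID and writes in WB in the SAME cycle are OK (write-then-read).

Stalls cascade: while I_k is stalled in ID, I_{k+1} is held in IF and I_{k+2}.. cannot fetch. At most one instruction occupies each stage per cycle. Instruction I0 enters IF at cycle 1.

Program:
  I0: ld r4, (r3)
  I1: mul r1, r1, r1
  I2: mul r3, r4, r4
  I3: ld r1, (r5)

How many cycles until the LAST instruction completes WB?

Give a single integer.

Answer: 9

Derivation:
I0 ld r4 <- r3: IF@1 ID@2 stall=0 (-) EX@3 MEM@4 WB@5
I1 mul r1 <- r1,r1: IF@2 ID@3 stall=0 (-) EX@4 MEM@5 WB@6
I2 mul r3 <- r4,r4: IF@3 ID@4 stall=1 (RAW on I0.r4 (WB@5)) EX@6 MEM@7 WB@8
I3 ld r1 <- r5: IF@4 ID@6 stall=0 (-) EX@7 MEM@8 WB@9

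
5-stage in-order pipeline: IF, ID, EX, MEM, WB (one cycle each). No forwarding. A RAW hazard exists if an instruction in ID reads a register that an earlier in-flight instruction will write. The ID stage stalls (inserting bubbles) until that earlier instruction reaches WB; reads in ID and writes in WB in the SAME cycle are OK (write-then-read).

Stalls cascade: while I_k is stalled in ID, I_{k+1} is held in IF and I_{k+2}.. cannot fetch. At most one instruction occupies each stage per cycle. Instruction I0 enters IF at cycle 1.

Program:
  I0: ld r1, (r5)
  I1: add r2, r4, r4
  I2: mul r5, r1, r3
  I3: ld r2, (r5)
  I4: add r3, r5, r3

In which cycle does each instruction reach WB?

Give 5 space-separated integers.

Answer: 5 6 8 11 12

Derivation:
I0 ld r1 <- r5: IF@1 ID@2 stall=0 (-) EX@3 MEM@4 WB@5
I1 add r2 <- r4,r4: IF@2 ID@3 stall=0 (-) EX@4 MEM@5 WB@6
I2 mul r5 <- r1,r3: IF@3 ID@4 stall=1 (RAW on I0.r1 (WB@5)) EX@6 MEM@7 WB@8
I3 ld r2 <- r5: IF@4 ID@6 stall=2 (RAW on I2.r5 (WB@8)) EX@9 MEM@10 WB@11
I4 add r3 <- r5,r3: IF@6 ID@9 stall=0 (-) EX@10 MEM@11 WB@12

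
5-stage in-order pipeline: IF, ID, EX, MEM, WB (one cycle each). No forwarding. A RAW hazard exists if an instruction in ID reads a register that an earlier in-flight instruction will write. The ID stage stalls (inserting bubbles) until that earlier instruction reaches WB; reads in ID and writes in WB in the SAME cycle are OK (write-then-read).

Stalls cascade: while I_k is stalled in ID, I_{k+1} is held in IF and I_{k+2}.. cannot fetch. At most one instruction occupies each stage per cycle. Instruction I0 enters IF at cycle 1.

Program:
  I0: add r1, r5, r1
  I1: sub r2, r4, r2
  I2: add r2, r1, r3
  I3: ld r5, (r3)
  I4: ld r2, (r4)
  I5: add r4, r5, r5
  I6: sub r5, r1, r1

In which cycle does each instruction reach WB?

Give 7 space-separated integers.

I0 add r1 <- r5,r1: IF@1 ID@2 stall=0 (-) EX@3 MEM@4 WB@5
I1 sub r2 <- r4,r2: IF@2 ID@3 stall=0 (-) EX@4 MEM@5 WB@6
I2 add r2 <- r1,r3: IF@3 ID@4 stall=1 (RAW on I0.r1 (WB@5)) EX@6 MEM@7 WB@8
I3 ld r5 <- r3: IF@4 ID@6 stall=0 (-) EX@7 MEM@8 WB@9
I4 ld r2 <- r4: IF@6 ID@7 stall=0 (-) EX@8 MEM@9 WB@10
I5 add r4 <- r5,r5: IF@7 ID@8 stall=1 (RAW on I3.r5 (WB@9)) EX@10 MEM@11 WB@12
I6 sub r5 <- r1,r1: IF@8 ID@10 stall=0 (-) EX@11 MEM@12 WB@13

Answer: 5 6 8 9 10 12 13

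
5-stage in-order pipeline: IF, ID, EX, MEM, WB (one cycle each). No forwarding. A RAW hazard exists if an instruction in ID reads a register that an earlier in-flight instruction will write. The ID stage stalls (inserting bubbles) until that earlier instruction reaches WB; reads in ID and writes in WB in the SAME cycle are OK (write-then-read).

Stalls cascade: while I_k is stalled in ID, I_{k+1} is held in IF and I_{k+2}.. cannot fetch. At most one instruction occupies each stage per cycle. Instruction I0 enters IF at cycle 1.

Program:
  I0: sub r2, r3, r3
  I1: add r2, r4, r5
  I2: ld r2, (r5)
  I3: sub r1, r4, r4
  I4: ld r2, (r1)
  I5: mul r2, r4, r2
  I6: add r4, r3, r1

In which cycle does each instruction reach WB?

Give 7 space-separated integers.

Answer: 5 6 7 8 11 14 15

Derivation:
I0 sub r2 <- r3,r3: IF@1 ID@2 stall=0 (-) EX@3 MEM@4 WB@5
I1 add r2 <- r4,r5: IF@2 ID@3 stall=0 (-) EX@4 MEM@5 WB@6
I2 ld r2 <- r5: IF@3 ID@4 stall=0 (-) EX@5 MEM@6 WB@7
I3 sub r1 <- r4,r4: IF@4 ID@5 stall=0 (-) EX@6 MEM@7 WB@8
I4 ld r2 <- r1: IF@5 ID@6 stall=2 (RAW on I3.r1 (WB@8)) EX@9 MEM@10 WB@11
I5 mul r2 <- r4,r2: IF@6 ID@9 stall=2 (RAW on I4.r2 (WB@11)) EX@12 MEM@13 WB@14
I6 add r4 <- r3,r1: IF@9 ID@12 stall=0 (-) EX@13 MEM@14 WB@15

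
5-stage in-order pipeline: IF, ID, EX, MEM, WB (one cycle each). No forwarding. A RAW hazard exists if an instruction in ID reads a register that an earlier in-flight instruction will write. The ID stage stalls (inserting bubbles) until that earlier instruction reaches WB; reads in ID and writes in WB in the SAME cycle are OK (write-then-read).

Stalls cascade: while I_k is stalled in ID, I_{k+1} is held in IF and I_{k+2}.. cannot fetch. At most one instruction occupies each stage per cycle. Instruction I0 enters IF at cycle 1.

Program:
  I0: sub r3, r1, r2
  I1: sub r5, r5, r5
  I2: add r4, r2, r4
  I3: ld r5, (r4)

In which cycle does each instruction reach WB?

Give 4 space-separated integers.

I0 sub r3 <- r1,r2: IF@1 ID@2 stall=0 (-) EX@3 MEM@4 WB@5
I1 sub r5 <- r5,r5: IF@2 ID@3 stall=0 (-) EX@4 MEM@5 WB@6
I2 add r4 <- r2,r4: IF@3 ID@4 stall=0 (-) EX@5 MEM@6 WB@7
I3 ld r5 <- r4: IF@4 ID@5 stall=2 (RAW on I2.r4 (WB@7)) EX@8 MEM@9 WB@10

Answer: 5 6 7 10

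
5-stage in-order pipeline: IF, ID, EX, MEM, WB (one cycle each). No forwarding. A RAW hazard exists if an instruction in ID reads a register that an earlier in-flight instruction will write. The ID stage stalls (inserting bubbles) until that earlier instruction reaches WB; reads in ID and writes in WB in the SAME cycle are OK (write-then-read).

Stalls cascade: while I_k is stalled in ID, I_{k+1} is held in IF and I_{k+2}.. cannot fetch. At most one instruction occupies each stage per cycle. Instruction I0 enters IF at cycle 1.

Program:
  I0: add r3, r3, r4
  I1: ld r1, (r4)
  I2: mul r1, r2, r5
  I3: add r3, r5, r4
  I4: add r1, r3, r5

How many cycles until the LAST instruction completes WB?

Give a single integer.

I0 add r3 <- r3,r4: IF@1 ID@2 stall=0 (-) EX@3 MEM@4 WB@5
I1 ld r1 <- r4: IF@2 ID@3 stall=0 (-) EX@4 MEM@5 WB@6
I2 mul r1 <- r2,r5: IF@3 ID@4 stall=0 (-) EX@5 MEM@6 WB@7
I3 add r3 <- r5,r4: IF@4 ID@5 stall=0 (-) EX@6 MEM@7 WB@8
I4 add r1 <- r3,r5: IF@5 ID@6 stall=2 (RAW on I3.r3 (WB@8)) EX@9 MEM@10 WB@11

Answer: 11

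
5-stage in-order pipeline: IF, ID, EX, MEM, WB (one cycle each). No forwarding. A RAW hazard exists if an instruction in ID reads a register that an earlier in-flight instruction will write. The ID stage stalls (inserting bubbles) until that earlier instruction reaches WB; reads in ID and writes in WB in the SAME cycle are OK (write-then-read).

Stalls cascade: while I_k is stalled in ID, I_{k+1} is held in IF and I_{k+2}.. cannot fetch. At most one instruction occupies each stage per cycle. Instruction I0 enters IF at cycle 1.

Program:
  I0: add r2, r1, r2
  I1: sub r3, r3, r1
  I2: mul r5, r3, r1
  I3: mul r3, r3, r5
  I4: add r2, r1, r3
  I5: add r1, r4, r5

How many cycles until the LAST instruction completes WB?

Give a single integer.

Answer: 16

Derivation:
I0 add r2 <- r1,r2: IF@1 ID@2 stall=0 (-) EX@3 MEM@4 WB@5
I1 sub r3 <- r3,r1: IF@2 ID@3 stall=0 (-) EX@4 MEM@5 WB@6
I2 mul r5 <- r3,r1: IF@3 ID@4 stall=2 (RAW on I1.r3 (WB@6)) EX@7 MEM@8 WB@9
I3 mul r3 <- r3,r5: IF@4 ID@7 stall=2 (RAW on I2.r5 (WB@9)) EX@10 MEM@11 WB@12
I4 add r2 <- r1,r3: IF@7 ID@10 stall=2 (RAW on I3.r3 (WB@12)) EX@13 MEM@14 WB@15
I5 add r1 <- r4,r5: IF@10 ID@13 stall=0 (-) EX@14 MEM@15 WB@16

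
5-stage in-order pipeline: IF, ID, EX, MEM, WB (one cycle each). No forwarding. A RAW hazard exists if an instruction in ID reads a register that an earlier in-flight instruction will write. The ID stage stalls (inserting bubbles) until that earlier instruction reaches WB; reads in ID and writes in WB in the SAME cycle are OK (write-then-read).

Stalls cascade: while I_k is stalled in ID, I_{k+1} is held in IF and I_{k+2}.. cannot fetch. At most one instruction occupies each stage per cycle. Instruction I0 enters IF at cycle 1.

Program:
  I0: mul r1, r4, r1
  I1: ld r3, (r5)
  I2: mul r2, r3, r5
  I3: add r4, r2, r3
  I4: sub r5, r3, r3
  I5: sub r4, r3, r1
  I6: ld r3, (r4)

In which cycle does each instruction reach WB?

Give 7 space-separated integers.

Answer: 5 6 9 12 13 14 17

Derivation:
I0 mul r1 <- r4,r1: IF@1 ID@2 stall=0 (-) EX@3 MEM@4 WB@5
I1 ld r3 <- r5: IF@2 ID@3 stall=0 (-) EX@4 MEM@5 WB@6
I2 mul r2 <- r3,r5: IF@3 ID@4 stall=2 (RAW on I1.r3 (WB@6)) EX@7 MEM@8 WB@9
I3 add r4 <- r2,r3: IF@4 ID@7 stall=2 (RAW on I2.r2 (WB@9)) EX@10 MEM@11 WB@12
I4 sub r5 <- r3,r3: IF@7 ID@10 stall=0 (-) EX@11 MEM@12 WB@13
I5 sub r4 <- r3,r1: IF@10 ID@11 stall=0 (-) EX@12 MEM@13 WB@14
I6 ld r3 <- r4: IF@11 ID@12 stall=2 (RAW on I5.r4 (WB@14)) EX@15 MEM@16 WB@17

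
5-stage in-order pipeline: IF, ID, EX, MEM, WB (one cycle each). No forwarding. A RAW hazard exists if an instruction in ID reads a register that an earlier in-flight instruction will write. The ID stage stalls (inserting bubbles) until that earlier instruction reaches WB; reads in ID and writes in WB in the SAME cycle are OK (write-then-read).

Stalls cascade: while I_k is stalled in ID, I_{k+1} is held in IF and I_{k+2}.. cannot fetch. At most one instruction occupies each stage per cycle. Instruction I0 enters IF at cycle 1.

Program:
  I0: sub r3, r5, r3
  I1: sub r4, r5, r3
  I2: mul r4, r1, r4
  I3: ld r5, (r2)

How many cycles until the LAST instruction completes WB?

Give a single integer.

Answer: 12

Derivation:
I0 sub r3 <- r5,r3: IF@1 ID@2 stall=0 (-) EX@3 MEM@4 WB@5
I1 sub r4 <- r5,r3: IF@2 ID@3 stall=2 (RAW on I0.r3 (WB@5)) EX@6 MEM@7 WB@8
I2 mul r4 <- r1,r4: IF@3 ID@6 stall=2 (RAW on I1.r4 (WB@8)) EX@9 MEM@10 WB@11
I3 ld r5 <- r2: IF@6 ID@9 stall=0 (-) EX@10 MEM@11 WB@12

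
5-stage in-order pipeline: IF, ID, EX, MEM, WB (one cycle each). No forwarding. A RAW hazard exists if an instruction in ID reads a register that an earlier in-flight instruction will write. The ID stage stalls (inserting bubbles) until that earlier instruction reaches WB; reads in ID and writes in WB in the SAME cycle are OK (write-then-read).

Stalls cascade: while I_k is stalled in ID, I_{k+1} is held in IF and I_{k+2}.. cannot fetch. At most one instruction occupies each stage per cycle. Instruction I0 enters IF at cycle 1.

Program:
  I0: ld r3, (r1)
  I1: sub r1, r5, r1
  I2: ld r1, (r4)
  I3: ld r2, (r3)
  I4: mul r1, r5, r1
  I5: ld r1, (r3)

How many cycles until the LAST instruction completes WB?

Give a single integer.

Answer: 11

Derivation:
I0 ld r3 <- r1: IF@1 ID@2 stall=0 (-) EX@3 MEM@4 WB@5
I1 sub r1 <- r5,r1: IF@2 ID@3 stall=0 (-) EX@4 MEM@5 WB@6
I2 ld r1 <- r4: IF@3 ID@4 stall=0 (-) EX@5 MEM@6 WB@7
I3 ld r2 <- r3: IF@4 ID@5 stall=0 (-) EX@6 MEM@7 WB@8
I4 mul r1 <- r5,r1: IF@5 ID@6 stall=1 (RAW on I2.r1 (WB@7)) EX@8 MEM@9 WB@10
I5 ld r1 <- r3: IF@6 ID@8 stall=0 (-) EX@9 MEM@10 WB@11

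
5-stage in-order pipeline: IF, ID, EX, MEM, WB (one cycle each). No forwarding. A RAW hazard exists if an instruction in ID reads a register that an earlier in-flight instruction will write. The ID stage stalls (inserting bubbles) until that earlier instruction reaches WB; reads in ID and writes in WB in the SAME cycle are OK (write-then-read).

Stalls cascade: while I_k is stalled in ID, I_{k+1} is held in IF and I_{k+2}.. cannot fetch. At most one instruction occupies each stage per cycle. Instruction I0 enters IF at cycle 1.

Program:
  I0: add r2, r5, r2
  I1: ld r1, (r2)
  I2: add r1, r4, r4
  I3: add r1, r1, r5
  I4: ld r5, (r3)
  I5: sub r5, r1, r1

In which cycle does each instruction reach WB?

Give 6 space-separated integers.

I0 add r2 <- r5,r2: IF@1 ID@2 stall=0 (-) EX@3 MEM@4 WB@5
I1 ld r1 <- r2: IF@2 ID@3 stall=2 (RAW on I0.r2 (WB@5)) EX@6 MEM@7 WB@8
I2 add r1 <- r4,r4: IF@3 ID@6 stall=0 (-) EX@7 MEM@8 WB@9
I3 add r1 <- r1,r5: IF@6 ID@7 stall=2 (RAW on I2.r1 (WB@9)) EX@10 MEM@11 WB@12
I4 ld r5 <- r3: IF@7 ID@10 stall=0 (-) EX@11 MEM@12 WB@13
I5 sub r5 <- r1,r1: IF@10 ID@11 stall=1 (RAW on I3.r1 (WB@12)) EX@13 MEM@14 WB@15

Answer: 5 8 9 12 13 15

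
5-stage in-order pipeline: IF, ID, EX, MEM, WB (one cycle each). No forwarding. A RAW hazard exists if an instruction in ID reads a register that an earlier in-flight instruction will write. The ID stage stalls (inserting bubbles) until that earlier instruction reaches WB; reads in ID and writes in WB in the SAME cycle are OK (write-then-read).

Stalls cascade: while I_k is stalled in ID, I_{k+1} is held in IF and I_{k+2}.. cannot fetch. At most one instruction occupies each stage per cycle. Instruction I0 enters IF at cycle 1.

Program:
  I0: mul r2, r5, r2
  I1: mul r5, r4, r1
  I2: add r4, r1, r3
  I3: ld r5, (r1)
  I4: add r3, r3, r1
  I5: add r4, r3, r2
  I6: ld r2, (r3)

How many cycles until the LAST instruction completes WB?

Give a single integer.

Answer: 13

Derivation:
I0 mul r2 <- r5,r2: IF@1 ID@2 stall=0 (-) EX@3 MEM@4 WB@5
I1 mul r5 <- r4,r1: IF@2 ID@3 stall=0 (-) EX@4 MEM@5 WB@6
I2 add r4 <- r1,r3: IF@3 ID@4 stall=0 (-) EX@5 MEM@6 WB@7
I3 ld r5 <- r1: IF@4 ID@5 stall=0 (-) EX@6 MEM@7 WB@8
I4 add r3 <- r3,r1: IF@5 ID@6 stall=0 (-) EX@7 MEM@8 WB@9
I5 add r4 <- r3,r2: IF@6 ID@7 stall=2 (RAW on I4.r3 (WB@9)) EX@10 MEM@11 WB@12
I6 ld r2 <- r3: IF@7 ID@10 stall=0 (-) EX@11 MEM@12 WB@13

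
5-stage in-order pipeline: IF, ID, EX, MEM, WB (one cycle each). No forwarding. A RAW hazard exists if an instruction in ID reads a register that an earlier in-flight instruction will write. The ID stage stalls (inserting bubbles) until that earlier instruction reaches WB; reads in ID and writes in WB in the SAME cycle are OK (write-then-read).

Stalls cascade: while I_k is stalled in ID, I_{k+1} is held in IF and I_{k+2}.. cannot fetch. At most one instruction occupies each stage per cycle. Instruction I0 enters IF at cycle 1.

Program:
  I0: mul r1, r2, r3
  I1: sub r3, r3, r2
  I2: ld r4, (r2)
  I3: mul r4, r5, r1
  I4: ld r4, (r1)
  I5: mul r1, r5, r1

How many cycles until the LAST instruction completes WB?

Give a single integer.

I0 mul r1 <- r2,r3: IF@1 ID@2 stall=0 (-) EX@3 MEM@4 WB@5
I1 sub r3 <- r3,r2: IF@2 ID@3 stall=0 (-) EX@4 MEM@5 WB@6
I2 ld r4 <- r2: IF@3 ID@4 stall=0 (-) EX@5 MEM@6 WB@7
I3 mul r4 <- r5,r1: IF@4 ID@5 stall=0 (-) EX@6 MEM@7 WB@8
I4 ld r4 <- r1: IF@5 ID@6 stall=0 (-) EX@7 MEM@8 WB@9
I5 mul r1 <- r5,r1: IF@6 ID@7 stall=0 (-) EX@8 MEM@9 WB@10

Answer: 10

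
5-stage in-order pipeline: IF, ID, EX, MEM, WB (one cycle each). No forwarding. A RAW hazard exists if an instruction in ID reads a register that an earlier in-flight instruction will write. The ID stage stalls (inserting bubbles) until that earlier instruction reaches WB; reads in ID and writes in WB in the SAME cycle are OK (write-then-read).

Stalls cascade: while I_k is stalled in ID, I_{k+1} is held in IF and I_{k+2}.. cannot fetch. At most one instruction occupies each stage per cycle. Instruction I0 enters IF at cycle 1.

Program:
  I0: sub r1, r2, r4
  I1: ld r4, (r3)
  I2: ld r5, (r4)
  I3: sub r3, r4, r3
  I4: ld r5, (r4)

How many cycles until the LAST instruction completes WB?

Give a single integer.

Answer: 11

Derivation:
I0 sub r1 <- r2,r4: IF@1 ID@2 stall=0 (-) EX@3 MEM@4 WB@5
I1 ld r4 <- r3: IF@2 ID@3 stall=0 (-) EX@4 MEM@5 WB@6
I2 ld r5 <- r4: IF@3 ID@4 stall=2 (RAW on I1.r4 (WB@6)) EX@7 MEM@8 WB@9
I3 sub r3 <- r4,r3: IF@4 ID@7 stall=0 (-) EX@8 MEM@9 WB@10
I4 ld r5 <- r4: IF@7 ID@8 stall=0 (-) EX@9 MEM@10 WB@11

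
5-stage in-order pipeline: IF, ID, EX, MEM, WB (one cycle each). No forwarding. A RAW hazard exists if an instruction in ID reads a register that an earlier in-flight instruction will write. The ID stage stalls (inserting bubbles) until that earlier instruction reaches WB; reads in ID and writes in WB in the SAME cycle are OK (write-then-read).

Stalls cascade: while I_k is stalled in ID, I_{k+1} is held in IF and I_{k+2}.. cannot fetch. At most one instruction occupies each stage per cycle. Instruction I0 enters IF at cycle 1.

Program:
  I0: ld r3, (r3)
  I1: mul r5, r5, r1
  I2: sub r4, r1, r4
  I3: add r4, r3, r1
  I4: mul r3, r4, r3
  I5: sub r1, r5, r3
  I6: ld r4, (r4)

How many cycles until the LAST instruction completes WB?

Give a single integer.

I0 ld r3 <- r3: IF@1 ID@2 stall=0 (-) EX@3 MEM@4 WB@5
I1 mul r5 <- r5,r1: IF@2 ID@3 stall=0 (-) EX@4 MEM@5 WB@6
I2 sub r4 <- r1,r4: IF@3 ID@4 stall=0 (-) EX@5 MEM@6 WB@7
I3 add r4 <- r3,r1: IF@4 ID@5 stall=0 (-) EX@6 MEM@7 WB@8
I4 mul r3 <- r4,r3: IF@5 ID@6 stall=2 (RAW on I3.r4 (WB@8)) EX@9 MEM@10 WB@11
I5 sub r1 <- r5,r3: IF@6 ID@9 stall=2 (RAW on I4.r3 (WB@11)) EX@12 MEM@13 WB@14
I6 ld r4 <- r4: IF@9 ID@12 stall=0 (-) EX@13 MEM@14 WB@15

Answer: 15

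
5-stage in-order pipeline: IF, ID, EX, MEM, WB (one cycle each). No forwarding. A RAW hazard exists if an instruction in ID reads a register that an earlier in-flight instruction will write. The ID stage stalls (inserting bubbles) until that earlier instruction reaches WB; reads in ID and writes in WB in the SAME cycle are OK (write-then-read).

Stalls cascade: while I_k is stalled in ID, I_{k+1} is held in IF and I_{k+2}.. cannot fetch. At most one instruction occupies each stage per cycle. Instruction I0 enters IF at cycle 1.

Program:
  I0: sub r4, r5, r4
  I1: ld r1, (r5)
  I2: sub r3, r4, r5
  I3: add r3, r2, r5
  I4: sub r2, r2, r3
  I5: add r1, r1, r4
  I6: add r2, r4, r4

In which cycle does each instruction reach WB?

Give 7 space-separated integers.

Answer: 5 6 8 9 12 13 14

Derivation:
I0 sub r4 <- r5,r4: IF@1 ID@2 stall=0 (-) EX@3 MEM@4 WB@5
I1 ld r1 <- r5: IF@2 ID@3 stall=0 (-) EX@4 MEM@5 WB@6
I2 sub r3 <- r4,r5: IF@3 ID@4 stall=1 (RAW on I0.r4 (WB@5)) EX@6 MEM@7 WB@8
I3 add r3 <- r2,r5: IF@4 ID@6 stall=0 (-) EX@7 MEM@8 WB@9
I4 sub r2 <- r2,r3: IF@6 ID@7 stall=2 (RAW on I3.r3 (WB@9)) EX@10 MEM@11 WB@12
I5 add r1 <- r1,r4: IF@7 ID@10 stall=0 (-) EX@11 MEM@12 WB@13
I6 add r2 <- r4,r4: IF@10 ID@11 stall=0 (-) EX@12 MEM@13 WB@14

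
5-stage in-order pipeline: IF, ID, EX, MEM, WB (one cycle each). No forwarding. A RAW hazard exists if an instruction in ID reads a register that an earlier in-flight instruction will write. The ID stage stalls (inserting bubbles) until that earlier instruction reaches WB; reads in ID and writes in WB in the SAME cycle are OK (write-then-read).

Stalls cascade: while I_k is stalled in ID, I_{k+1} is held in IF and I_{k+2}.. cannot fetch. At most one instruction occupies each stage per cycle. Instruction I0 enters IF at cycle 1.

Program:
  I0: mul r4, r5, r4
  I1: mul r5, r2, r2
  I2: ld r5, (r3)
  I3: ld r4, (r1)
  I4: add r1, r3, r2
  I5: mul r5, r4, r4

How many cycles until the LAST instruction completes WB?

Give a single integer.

I0 mul r4 <- r5,r4: IF@1 ID@2 stall=0 (-) EX@3 MEM@4 WB@5
I1 mul r5 <- r2,r2: IF@2 ID@3 stall=0 (-) EX@4 MEM@5 WB@6
I2 ld r5 <- r3: IF@3 ID@4 stall=0 (-) EX@5 MEM@6 WB@7
I3 ld r4 <- r1: IF@4 ID@5 stall=0 (-) EX@6 MEM@7 WB@8
I4 add r1 <- r3,r2: IF@5 ID@6 stall=0 (-) EX@7 MEM@8 WB@9
I5 mul r5 <- r4,r4: IF@6 ID@7 stall=1 (RAW on I3.r4 (WB@8)) EX@9 MEM@10 WB@11

Answer: 11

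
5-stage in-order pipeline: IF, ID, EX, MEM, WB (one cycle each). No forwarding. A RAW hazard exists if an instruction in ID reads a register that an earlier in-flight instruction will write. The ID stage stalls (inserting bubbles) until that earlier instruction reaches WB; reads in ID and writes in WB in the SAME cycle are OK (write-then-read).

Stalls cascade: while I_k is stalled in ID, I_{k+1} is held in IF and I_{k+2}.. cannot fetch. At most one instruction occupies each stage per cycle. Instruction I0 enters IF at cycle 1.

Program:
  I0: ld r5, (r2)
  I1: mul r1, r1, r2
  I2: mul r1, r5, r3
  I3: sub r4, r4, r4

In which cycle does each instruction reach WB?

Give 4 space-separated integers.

Answer: 5 6 8 9

Derivation:
I0 ld r5 <- r2: IF@1 ID@2 stall=0 (-) EX@3 MEM@4 WB@5
I1 mul r1 <- r1,r2: IF@2 ID@3 stall=0 (-) EX@4 MEM@5 WB@6
I2 mul r1 <- r5,r3: IF@3 ID@4 stall=1 (RAW on I0.r5 (WB@5)) EX@6 MEM@7 WB@8
I3 sub r4 <- r4,r4: IF@4 ID@6 stall=0 (-) EX@7 MEM@8 WB@9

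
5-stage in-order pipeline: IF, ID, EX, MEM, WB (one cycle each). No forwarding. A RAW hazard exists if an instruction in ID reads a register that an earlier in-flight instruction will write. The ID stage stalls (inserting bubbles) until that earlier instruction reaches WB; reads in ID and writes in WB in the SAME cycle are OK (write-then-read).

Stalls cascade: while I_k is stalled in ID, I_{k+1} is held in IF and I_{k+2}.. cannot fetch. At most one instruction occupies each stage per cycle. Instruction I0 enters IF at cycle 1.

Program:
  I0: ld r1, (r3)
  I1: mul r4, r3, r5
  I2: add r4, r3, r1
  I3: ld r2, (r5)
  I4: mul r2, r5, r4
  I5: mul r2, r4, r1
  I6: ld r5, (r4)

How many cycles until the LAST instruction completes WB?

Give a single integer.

I0 ld r1 <- r3: IF@1 ID@2 stall=0 (-) EX@3 MEM@4 WB@5
I1 mul r4 <- r3,r5: IF@2 ID@3 stall=0 (-) EX@4 MEM@5 WB@6
I2 add r4 <- r3,r1: IF@3 ID@4 stall=1 (RAW on I0.r1 (WB@5)) EX@6 MEM@7 WB@8
I3 ld r2 <- r5: IF@4 ID@6 stall=0 (-) EX@7 MEM@8 WB@9
I4 mul r2 <- r5,r4: IF@6 ID@7 stall=1 (RAW on I2.r4 (WB@8)) EX@9 MEM@10 WB@11
I5 mul r2 <- r4,r1: IF@7 ID@9 stall=0 (-) EX@10 MEM@11 WB@12
I6 ld r5 <- r4: IF@9 ID@10 stall=0 (-) EX@11 MEM@12 WB@13

Answer: 13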